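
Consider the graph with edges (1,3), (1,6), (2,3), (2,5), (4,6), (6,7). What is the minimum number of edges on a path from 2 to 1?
2 (path: 2 -> 3 -> 1, 2 edges)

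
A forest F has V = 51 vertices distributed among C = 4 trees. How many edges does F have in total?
47 (Each of the 4 component trees on V_i vertices has V_i - 1 edges; summing gives V - C = 51 - 4 = 47)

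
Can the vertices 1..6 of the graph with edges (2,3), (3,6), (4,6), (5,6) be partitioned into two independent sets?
Yes. Partition: {1, 2, 6}, {3, 4, 5}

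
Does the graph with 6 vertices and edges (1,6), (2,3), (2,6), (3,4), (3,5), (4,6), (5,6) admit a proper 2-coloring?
Yes. Partition: {1, 2, 4, 5}, {3, 6}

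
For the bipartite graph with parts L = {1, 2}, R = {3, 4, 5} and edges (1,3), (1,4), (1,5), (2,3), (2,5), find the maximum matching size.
2 (matching: (1,4), (2,5); upper bound min(|L|,|R|) = min(2,3) = 2)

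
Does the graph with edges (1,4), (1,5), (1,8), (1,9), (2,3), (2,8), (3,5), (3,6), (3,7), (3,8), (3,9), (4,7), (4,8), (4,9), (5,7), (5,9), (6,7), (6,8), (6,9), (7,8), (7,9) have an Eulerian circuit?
Yes (the graph is connected and all 9 vertices have even degree)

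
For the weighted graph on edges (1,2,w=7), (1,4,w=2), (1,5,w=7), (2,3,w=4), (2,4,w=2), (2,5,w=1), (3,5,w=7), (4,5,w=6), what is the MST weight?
9 (MST edges: (1,4,w=2), (2,3,w=4), (2,4,w=2), (2,5,w=1); sum of weights 2 + 4 + 2 + 1 = 9)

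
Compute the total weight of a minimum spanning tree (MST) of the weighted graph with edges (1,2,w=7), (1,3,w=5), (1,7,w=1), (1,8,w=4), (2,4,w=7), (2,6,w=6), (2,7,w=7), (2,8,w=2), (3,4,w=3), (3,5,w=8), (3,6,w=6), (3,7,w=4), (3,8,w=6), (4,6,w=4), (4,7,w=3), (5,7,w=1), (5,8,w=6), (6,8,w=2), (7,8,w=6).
16 (MST edges: (1,7,w=1), (1,8,w=4), (2,8,w=2), (3,4,w=3), (4,7,w=3), (5,7,w=1), (6,8,w=2); sum of weights 1 + 4 + 2 + 3 + 3 + 1 + 2 = 16)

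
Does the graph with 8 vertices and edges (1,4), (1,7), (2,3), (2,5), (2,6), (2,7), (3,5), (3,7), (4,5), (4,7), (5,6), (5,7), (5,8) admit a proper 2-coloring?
No (odd cycle of length 3: 7 -> 1 -> 4 -> 7)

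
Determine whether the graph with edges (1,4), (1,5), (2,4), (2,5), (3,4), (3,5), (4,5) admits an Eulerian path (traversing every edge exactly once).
Yes — and in fact it has an Eulerian circuit (the graph is connected and all 5 vertices have even degree)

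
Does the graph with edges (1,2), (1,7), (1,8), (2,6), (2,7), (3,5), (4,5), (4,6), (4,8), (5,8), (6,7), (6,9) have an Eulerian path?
No (8 vertices have odd degree: {1, 2, 3, 4, 5, 7, 8, 9}; Eulerian path requires 0 or 2)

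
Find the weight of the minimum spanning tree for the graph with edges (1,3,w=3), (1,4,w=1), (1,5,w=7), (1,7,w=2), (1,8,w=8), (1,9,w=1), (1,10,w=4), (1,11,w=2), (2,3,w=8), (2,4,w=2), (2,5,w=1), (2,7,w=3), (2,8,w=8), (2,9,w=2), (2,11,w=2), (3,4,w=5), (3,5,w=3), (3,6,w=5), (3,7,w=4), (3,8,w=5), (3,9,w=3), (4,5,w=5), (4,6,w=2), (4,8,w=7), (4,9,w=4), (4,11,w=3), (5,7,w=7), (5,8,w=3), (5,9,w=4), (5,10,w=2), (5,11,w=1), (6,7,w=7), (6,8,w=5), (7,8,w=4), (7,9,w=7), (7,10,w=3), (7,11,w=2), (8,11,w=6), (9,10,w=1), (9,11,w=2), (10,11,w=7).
17 (MST edges: (1,3,w=3), (1,4,w=1), (1,7,w=2), (1,9,w=1), (1,11,w=2), (2,5,w=1), (4,6,w=2), (5,8,w=3), (5,11,w=1), (9,10,w=1); sum of weights 3 + 1 + 2 + 1 + 2 + 1 + 2 + 3 + 1 + 1 = 17)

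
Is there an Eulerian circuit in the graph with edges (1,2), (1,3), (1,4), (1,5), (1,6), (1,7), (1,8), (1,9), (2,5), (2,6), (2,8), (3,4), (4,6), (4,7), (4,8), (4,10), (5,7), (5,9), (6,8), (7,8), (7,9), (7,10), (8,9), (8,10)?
No (2 vertices have odd degree: {8, 10}; Eulerian circuit requires 0)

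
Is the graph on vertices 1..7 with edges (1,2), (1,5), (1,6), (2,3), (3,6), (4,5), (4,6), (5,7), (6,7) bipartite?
Yes. Partition: {1, 3, 4, 7}, {2, 5, 6}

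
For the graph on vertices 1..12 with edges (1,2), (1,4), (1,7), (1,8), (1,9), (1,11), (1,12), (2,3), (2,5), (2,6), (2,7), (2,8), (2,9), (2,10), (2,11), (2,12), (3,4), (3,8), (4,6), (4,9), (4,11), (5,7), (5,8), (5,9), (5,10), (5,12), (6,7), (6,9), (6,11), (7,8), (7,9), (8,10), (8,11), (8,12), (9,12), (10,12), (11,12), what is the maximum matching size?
6 (matching: (1,11), (2,12), (3,8), (4,6), (5,10), (7,9); upper bound floor(n/2) = floor(12/2) = 6)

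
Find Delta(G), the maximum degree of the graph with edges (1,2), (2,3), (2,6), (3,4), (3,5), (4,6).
3 (attained at vertices 2, 3)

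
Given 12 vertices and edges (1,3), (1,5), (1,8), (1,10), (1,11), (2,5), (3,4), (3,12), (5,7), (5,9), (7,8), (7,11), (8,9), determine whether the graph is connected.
No, it has 2 components: {1, 2, 3, 4, 5, 7, 8, 9, 10, 11, 12}, {6}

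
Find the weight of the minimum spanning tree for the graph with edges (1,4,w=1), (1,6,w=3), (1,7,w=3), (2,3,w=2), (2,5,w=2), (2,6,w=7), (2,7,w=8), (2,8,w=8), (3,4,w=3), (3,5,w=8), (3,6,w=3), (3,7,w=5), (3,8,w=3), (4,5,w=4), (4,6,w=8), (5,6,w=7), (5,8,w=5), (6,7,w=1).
15 (MST edges: (1,4,w=1), (1,6,w=3), (2,3,w=2), (2,5,w=2), (3,4,w=3), (3,8,w=3), (6,7,w=1); sum of weights 1 + 3 + 2 + 2 + 3 + 3 + 1 = 15)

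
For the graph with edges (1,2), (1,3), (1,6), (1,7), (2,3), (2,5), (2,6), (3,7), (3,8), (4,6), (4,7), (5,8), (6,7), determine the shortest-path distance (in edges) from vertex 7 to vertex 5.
3 (path: 7 -> 6 -> 2 -> 5, 3 edges)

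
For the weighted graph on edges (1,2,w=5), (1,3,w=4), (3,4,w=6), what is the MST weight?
15 (MST edges: (1,2,w=5), (1,3,w=4), (3,4,w=6); sum of weights 5 + 4 + 6 = 15)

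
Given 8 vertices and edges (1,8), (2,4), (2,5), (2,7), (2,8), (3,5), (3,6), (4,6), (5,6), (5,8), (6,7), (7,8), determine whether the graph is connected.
Yes (BFS from 1 visits [1, 8, 2, 5, 7, 4, 3, 6] — all 8 vertices reached)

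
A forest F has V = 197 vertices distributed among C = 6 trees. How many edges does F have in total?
191 (Each of the 6 component trees on V_i vertices has V_i - 1 edges; summing gives V - C = 197 - 6 = 191)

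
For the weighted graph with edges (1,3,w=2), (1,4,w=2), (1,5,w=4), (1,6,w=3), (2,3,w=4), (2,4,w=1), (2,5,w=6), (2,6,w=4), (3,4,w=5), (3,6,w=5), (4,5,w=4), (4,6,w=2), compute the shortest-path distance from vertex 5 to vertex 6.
6 (path: 5 -> 4 -> 6; weights 4 + 2 = 6)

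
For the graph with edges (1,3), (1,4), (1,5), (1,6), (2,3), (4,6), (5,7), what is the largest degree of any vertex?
4 (attained at vertex 1)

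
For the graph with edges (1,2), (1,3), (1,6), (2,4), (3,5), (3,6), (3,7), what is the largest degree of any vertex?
4 (attained at vertex 3)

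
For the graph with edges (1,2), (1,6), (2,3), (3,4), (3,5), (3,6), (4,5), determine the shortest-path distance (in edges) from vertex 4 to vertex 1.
3 (path: 4 -> 3 -> 2 -> 1, 3 edges)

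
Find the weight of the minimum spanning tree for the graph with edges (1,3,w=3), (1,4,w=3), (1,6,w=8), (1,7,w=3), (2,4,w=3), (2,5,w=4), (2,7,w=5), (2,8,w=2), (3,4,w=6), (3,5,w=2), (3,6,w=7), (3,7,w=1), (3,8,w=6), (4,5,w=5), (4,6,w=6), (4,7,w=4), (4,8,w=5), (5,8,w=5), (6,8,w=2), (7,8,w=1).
14 (MST edges: (1,3,w=3), (1,4,w=3), (2,8,w=2), (3,5,w=2), (3,7,w=1), (6,8,w=2), (7,8,w=1); sum of weights 3 + 3 + 2 + 2 + 1 + 2 + 1 = 14)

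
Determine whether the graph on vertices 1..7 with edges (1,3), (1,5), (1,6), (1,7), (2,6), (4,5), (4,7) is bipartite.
Yes. Partition: {1, 2, 4}, {3, 5, 6, 7}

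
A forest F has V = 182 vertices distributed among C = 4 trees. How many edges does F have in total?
178 (Each of the 4 component trees on V_i vertices has V_i - 1 edges; summing gives V - C = 182 - 4 = 178)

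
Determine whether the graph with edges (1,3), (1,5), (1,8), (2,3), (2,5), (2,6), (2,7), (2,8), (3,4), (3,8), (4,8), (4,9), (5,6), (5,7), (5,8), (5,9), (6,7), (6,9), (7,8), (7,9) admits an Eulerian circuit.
No (4 vertices have odd degree: {1, 2, 4, 7}; Eulerian circuit requires 0)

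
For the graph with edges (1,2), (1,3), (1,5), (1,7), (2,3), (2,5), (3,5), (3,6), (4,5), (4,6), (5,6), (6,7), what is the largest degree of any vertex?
5 (attained at vertex 5)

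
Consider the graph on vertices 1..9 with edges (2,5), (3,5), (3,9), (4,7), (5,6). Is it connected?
No, it has 4 components: {1}, {2, 3, 5, 6, 9}, {4, 7}, {8}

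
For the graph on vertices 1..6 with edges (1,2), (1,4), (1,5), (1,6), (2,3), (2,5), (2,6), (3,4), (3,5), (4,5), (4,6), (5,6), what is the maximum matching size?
3 (matching: (1,5), (2,3), (4,6); upper bound floor(n/2) = floor(6/2) = 3)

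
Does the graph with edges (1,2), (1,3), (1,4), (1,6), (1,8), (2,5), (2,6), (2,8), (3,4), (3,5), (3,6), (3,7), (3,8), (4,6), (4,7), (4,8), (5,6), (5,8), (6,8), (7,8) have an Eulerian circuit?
No (4 vertices have odd degree: {1, 4, 7, 8}; Eulerian circuit requires 0)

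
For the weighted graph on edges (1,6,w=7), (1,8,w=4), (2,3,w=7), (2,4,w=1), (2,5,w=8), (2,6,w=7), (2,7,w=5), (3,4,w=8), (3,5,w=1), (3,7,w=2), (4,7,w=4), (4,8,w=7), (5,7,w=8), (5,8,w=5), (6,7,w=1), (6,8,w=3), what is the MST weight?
16 (MST edges: (1,8,w=4), (2,4,w=1), (3,5,w=1), (3,7,w=2), (4,7,w=4), (6,7,w=1), (6,8,w=3); sum of weights 4 + 1 + 1 + 2 + 4 + 1 + 3 = 16)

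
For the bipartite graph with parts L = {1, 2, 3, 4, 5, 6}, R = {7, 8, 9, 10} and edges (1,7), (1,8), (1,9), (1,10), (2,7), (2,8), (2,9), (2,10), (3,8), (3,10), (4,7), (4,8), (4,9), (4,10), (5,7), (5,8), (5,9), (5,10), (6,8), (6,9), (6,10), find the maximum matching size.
4 (matching: (1,10), (2,9), (3,8), (4,7); upper bound min(|L|,|R|) = min(6,4) = 4)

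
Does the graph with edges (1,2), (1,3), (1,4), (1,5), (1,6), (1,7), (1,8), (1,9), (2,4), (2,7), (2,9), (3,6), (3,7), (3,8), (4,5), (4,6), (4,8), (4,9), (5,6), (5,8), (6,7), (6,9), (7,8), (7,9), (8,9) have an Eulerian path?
Yes — and in fact it has an Eulerian circuit (the graph is connected and all 9 vertices have even degree)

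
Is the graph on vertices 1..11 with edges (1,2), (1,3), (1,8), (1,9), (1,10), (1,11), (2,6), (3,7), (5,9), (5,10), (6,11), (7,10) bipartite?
Yes. Partition: {1, 4, 5, 6, 7}, {2, 3, 8, 9, 10, 11}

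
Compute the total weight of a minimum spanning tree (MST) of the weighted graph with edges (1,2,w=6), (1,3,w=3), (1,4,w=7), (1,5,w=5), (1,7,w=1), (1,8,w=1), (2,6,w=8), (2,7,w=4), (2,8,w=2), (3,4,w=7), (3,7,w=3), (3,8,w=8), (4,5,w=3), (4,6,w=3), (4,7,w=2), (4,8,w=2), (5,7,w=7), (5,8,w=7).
15 (MST edges: (1,3,w=3), (1,7,w=1), (1,8,w=1), (2,8,w=2), (4,5,w=3), (4,6,w=3), (4,7,w=2); sum of weights 3 + 1 + 1 + 2 + 3 + 3 + 2 = 15)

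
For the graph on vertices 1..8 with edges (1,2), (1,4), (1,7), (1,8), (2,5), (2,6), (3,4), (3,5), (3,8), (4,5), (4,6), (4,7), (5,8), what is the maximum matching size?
4 (matching: (1,8), (2,6), (3,5), (4,7); upper bound floor(n/2) = floor(8/2) = 4)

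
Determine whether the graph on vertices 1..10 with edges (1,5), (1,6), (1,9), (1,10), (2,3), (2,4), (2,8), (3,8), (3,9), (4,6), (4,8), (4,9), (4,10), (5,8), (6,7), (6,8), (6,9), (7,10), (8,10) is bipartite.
No (odd cycle of length 3: 6 -> 1 -> 9 -> 6)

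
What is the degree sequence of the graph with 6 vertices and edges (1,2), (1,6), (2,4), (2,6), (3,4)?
[3, 2, 2, 2, 1, 0] (degrees: deg(1)=2, deg(2)=3, deg(3)=1, deg(4)=2, deg(5)=0, deg(6)=2)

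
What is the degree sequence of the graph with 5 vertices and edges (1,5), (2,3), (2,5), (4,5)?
[3, 2, 1, 1, 1] (degrees: deg(1)=1, deg(2)=2, deg(3)=1, deg(4)=1, deg(5)=3)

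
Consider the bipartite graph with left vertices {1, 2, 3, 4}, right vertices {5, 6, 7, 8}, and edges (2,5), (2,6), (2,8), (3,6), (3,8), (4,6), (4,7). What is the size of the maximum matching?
3 (matching: (2,8), (3,6), (4,7); upper bound min(|L|,|R|) = min(4,4) = 4)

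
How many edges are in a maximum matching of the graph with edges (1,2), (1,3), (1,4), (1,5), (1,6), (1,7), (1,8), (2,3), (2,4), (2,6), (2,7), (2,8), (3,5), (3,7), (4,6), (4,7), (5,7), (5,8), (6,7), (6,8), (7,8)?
4 (matching: (1,6), (2,4), (3,5), (7,8); upper bound floor(n/2) = floor(8/2) = 4)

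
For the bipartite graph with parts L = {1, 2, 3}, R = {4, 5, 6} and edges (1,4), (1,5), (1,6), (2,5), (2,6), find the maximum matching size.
2 (matching: (1,6), (2,5); upper bound min(|L|,|R|) = min(3,3) = 3)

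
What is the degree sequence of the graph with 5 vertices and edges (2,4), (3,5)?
[1, 1, 1, 1, 0] (degrees: deg(1)=0, deg(2)=1, deg(3)=1, deg(4)=1, deg(5)=1)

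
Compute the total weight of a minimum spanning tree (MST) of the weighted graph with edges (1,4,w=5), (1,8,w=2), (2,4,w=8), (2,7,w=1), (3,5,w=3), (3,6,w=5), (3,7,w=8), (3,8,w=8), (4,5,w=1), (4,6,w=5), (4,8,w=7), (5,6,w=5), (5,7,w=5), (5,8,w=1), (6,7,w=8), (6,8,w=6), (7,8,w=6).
18 (MST edges: (1,8,w=2), (2,7,w=1), (3,5,w=3), (3,6,w=5), (4,5,w=1), (5,7,w=5), (5,8,w=1); sum of weights 2 + 1 + 3 + 5 + 1 + 5 + 1 = 18)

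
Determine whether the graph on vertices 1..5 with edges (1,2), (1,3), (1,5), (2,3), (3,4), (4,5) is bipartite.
No (odd cycle of length 3: 3 -> 1 -> 2 -> 3)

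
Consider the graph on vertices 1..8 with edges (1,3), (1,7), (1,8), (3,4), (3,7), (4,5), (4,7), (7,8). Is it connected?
No, it has 3 components: {1, 3, 4, 5, 7, 8}, {2}, {6}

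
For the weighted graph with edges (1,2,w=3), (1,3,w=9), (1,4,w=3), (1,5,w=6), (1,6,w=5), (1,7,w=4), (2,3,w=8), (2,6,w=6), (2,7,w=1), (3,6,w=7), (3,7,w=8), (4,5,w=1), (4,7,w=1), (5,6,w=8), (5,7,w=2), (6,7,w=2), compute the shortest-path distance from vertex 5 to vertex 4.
1 (path: 5 -> 4; weights 1 = 1)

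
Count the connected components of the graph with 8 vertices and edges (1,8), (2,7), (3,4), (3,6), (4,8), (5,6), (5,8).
2 (components: {1, 3, 4, 5, 6, 8}, {2, 7})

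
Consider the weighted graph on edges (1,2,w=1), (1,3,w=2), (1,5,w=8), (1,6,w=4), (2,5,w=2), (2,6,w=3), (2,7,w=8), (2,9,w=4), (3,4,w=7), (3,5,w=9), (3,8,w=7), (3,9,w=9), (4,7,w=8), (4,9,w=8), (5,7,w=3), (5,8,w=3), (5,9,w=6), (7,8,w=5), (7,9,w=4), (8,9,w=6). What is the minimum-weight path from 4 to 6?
13 (path: 4 -> 3 -> 1 -> 6; weights 7 + 2 + 4 = 13)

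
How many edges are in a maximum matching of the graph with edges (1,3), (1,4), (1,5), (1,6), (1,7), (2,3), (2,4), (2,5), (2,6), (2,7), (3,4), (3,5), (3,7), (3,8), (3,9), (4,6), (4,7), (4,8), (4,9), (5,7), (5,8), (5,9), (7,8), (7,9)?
4 (matching: (1,6), (2,7), (3,8), (4,9); upper bound floor(n/2) = floor(9/2) = 4)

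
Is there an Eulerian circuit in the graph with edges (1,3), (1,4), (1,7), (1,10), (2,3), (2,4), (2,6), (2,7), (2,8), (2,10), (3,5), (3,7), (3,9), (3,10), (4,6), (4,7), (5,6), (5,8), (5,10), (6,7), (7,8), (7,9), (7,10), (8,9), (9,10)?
Yes (the graph is connected and all 10 vertices have even degree)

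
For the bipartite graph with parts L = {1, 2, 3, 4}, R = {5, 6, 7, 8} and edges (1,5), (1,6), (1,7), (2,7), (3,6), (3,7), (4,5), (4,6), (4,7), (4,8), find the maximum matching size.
4 (matching: (1,5), (2,7), (3,6), (4,8); upper bound min(|L|,|R|) = min(4,4) = 4)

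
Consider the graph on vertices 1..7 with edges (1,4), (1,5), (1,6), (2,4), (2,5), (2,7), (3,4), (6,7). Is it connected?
Yes (BFS from 1 visits [1, 4, 5, 6, 2, 3, 7] — all 7 vertices reached)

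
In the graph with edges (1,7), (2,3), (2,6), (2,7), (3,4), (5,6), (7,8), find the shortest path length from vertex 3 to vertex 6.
2 (path: 3 -> 2 -> 6, 2 edges)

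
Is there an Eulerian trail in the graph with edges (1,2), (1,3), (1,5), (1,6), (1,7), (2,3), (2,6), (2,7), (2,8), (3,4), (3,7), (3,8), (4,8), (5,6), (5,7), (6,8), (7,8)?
No (6 vertices have odd degree: {1, 2, 3, 5, 7, 8}; Eulerian path requires 0 or 2)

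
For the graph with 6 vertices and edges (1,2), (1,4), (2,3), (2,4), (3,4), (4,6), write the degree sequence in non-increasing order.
[4, 3, 2, 2, 1, 0] (degrees: deg(1)=2, deg(2)=3, deg(3)=2, deg(4)=4, deg(5)=0, deg(6)=1)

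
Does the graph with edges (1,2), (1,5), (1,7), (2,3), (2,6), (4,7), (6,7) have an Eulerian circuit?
No (6 vertices have odd degree: {1, 2, 3, 4, 5, 7}; Eulerian circuit requires 0)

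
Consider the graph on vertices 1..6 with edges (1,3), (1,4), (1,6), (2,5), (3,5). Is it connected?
Yes (BFS from 1 visits [1, 3, 4, 6, 5, 2] — all 6 vertices reached)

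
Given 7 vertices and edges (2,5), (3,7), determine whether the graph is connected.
No, it has 5 components: {1}, {2, 5}, {3, 7}, {4}, {6}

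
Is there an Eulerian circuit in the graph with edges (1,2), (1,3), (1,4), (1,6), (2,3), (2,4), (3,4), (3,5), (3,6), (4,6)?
No (4 vertices have odd degree: {2, 3, 5, 6}; Eulerian circuit requires 0)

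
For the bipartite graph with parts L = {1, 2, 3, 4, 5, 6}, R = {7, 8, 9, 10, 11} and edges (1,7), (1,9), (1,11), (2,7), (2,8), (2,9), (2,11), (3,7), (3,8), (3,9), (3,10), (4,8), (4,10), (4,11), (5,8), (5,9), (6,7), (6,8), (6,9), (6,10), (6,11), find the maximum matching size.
5 (matching: (1,11), (2,9), (3,10), (4,8), (6,7); upper bound min(|L|,|R|) = min(6,5) = 5)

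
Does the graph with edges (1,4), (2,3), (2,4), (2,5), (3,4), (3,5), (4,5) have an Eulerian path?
No (4 vertices have odd degree: {1, 2, 3, 5}; Eulerian path requires 0 or 2)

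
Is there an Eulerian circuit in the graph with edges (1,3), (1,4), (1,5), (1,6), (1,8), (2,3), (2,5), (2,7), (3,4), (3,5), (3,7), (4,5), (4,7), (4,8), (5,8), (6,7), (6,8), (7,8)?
No (8 vertices have odd degree: {1, 2, 3, 4, 5, 6, 7, 8}; Eulerian circuit requires 0)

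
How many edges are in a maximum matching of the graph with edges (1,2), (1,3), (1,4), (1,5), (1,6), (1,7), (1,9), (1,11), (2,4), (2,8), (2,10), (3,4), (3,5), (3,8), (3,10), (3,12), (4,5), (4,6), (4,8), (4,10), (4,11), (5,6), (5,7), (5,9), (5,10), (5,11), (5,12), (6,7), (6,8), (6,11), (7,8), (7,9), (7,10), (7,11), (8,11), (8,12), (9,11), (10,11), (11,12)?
6 (matching: (1,6), (2,8), (3,10), (4,5), (7,9), (11,12); upper bound floor(n/2) = floor(12/2) = 6)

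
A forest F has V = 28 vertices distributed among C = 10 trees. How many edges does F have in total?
18 (Each of the 10 component trees on V_i vertices has V_i - 1 edges; summing gives V - C = 28 - 10 = 18)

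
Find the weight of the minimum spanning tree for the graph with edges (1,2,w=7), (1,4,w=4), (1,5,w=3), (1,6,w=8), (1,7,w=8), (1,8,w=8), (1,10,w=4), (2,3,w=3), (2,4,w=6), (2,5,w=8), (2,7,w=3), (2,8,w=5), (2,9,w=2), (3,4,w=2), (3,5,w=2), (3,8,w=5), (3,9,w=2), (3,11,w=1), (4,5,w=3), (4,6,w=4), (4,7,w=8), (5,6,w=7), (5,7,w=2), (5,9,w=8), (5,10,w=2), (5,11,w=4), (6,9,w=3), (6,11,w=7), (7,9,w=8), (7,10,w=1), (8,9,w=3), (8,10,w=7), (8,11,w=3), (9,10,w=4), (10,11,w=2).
21 (MST edges: (1,5,w=3), (2,9,w=2), (3,4,w=2), (3,5,w=2), (3,9,w=2), (3,11,w=1), (5,7,w=2), (6,9,w=3), (7,10,w=1), (8,9,w=3); sum of weights 3 + 2 + 2 + 2 + 2 + 1 + 2 + 3 + 1 + 3 = 21)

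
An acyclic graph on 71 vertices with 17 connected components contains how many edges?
54 (Each of the 17 component trees on V_i vertices has V_i - 1 edges; summing gives V - C = 71 - 17 = 54)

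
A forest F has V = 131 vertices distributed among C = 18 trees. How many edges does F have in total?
113 (Each of the 18 component trees on V_i vertices has V_i - 1 edges; summing gives V - C = 131 - 18 = 113)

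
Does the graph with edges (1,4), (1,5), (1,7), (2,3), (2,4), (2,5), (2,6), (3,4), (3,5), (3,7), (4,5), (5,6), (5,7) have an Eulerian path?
Yes (the graph is connected and exactly 2 vertices have odd degree: {1, 7}; any Eulerian path must start and end at those)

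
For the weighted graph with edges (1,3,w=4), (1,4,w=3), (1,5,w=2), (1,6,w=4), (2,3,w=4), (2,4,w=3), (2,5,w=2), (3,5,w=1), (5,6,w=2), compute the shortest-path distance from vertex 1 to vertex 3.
3 (path: 1 -> 5 -> 3; weights 2 + 1 = 3)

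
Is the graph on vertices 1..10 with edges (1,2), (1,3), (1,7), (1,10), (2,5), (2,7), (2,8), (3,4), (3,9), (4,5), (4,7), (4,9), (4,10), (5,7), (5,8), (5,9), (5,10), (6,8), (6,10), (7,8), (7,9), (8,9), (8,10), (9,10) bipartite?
No (odd cycle of length 3: 2 -> 1 -> 7 -> 2)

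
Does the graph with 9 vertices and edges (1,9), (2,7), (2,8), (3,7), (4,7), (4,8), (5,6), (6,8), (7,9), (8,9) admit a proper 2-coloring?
Yes. Partition: {1, 5, 7, 8}, {2, 3, 4, 6, 9}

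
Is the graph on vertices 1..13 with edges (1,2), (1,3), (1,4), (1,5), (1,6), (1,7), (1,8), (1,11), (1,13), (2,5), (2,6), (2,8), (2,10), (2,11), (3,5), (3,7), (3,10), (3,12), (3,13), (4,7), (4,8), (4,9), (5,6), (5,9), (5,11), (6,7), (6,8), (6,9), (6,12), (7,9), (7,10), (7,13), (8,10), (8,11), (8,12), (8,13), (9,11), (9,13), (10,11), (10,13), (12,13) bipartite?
No (odd cycle of length 3: 5 -> 1 -> 3 -> 5)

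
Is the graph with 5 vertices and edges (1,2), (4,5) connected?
No, it has 3 components: {1, 2}, {3}, {4, 5}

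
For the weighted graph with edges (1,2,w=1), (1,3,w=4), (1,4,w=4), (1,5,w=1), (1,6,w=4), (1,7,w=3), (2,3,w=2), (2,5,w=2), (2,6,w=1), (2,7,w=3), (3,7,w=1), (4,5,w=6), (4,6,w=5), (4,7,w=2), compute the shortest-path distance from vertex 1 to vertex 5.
1 (path: 1 -> 5; weights 1 = 1)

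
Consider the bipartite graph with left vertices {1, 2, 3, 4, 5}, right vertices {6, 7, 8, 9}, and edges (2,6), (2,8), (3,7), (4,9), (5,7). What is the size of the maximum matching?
3 (matching: (2,8), (3,7), (4,9); upper bound min(|L|,|R|) = min(5,4) = 4)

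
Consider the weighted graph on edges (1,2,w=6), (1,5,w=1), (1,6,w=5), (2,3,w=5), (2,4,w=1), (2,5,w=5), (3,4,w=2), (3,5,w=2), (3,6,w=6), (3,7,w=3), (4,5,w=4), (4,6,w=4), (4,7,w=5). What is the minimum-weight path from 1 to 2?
6 (path: 1 -> 2; weights 6 = 6)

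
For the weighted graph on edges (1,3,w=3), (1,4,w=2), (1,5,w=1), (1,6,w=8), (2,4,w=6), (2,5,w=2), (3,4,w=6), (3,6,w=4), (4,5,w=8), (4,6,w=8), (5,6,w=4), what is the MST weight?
12 (MST edges: (1,3,w=3), (1,4,w=2), (1,5,w=1), (2,5,w=2), (3,6,w=4); sum of weights 3 + 2 + 1 + 2 + 4 = 12)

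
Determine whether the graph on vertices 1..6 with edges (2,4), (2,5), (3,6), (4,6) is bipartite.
Yes. Partition: {1, 2, 6}, {3, 4, 5}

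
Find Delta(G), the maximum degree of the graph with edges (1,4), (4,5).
2 (attained at vertex 4)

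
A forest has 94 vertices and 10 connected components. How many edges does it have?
84 (Each of the 10 component trees on V_i vertices has V_i - 1 edges; summing gives V - C = 94 - 10 = 84)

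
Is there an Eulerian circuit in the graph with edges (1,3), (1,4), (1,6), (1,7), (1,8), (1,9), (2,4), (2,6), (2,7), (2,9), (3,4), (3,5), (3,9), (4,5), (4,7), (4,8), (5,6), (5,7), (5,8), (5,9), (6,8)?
Yes (the graph is connected and all 9 vertices have even degree)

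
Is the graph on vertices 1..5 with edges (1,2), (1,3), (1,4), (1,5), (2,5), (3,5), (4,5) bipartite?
No (odd cycle of length 3: 2 -> 1 -> 5 -> 2)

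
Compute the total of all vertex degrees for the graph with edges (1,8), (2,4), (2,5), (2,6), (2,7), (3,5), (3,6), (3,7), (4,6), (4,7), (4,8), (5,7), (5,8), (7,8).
28 (handshake: sum of degrees = 2|E| = 2 x 14 = 28)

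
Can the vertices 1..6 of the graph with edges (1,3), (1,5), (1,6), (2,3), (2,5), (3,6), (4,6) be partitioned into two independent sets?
No (odd cycle of length 3: 6 -> 1 -> 3 -> 6)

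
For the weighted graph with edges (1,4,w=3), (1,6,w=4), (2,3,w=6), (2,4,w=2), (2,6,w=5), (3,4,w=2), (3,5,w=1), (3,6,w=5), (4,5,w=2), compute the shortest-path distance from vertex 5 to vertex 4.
2 (path: 5 -> 4; weights 2 = 2)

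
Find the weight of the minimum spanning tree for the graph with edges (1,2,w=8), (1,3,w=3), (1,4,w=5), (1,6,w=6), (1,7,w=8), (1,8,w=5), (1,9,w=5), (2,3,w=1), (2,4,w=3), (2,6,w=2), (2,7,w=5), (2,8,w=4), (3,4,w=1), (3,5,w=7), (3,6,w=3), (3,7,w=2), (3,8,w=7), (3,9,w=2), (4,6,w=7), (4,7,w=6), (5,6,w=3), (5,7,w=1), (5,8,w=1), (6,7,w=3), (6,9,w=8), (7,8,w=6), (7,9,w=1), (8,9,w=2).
12 (MST edges: (1,3,w=3), (2,3,w=1), (2,6,w=2), (3,4,w=1), (3,7,w=2), (5,7,w=1), (5,8,w=1), (7,9,w=1); sum of weights 3 + 1 + 2 + 1 + 2 + 1 + 1 + 1 = 12)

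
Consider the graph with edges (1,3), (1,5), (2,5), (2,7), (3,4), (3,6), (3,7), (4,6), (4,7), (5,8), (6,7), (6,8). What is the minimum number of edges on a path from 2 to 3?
2 (path: 2 -> 7 -> 3, 2 edges)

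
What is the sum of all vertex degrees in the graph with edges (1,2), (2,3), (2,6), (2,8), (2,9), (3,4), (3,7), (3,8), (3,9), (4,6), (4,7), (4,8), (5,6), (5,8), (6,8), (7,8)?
32 (handshake: sum of degrees = 2|E| = 2 x 16 = 32)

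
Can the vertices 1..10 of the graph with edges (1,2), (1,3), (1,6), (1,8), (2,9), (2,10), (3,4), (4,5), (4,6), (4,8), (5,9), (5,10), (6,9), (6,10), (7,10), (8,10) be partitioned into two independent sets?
Yes. Partition: {1, 4, 9, 10}, {2, 3, 5, 6, 7, 8}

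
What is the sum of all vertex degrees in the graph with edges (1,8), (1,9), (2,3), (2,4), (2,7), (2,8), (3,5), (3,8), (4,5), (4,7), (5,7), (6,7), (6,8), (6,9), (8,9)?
30 (handshake: sum of degrees = 2|E| = 2 x 15 = 30)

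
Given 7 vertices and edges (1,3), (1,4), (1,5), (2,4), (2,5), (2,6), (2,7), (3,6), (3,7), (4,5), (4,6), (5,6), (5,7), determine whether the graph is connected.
Yes (BFS from 1 visits [1, 3, 4, 5, 6, 7, 2] — all 7 vertices reached)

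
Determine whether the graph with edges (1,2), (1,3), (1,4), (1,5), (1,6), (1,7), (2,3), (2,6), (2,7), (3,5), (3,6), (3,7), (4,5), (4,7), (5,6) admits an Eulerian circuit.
No (2 vertices have odd degree: {3, 4}; Eulerian circuit requires 0)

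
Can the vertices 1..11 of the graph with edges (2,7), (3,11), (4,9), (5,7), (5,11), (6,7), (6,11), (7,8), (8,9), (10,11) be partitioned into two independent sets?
Yes. Partition: {1, 2, 3, 4, 5, 6, 8, 10}, {7, 9, 11}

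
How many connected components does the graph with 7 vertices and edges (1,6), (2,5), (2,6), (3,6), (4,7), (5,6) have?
2 (components: {1, 2, 3, 5, 6}, {4, 7})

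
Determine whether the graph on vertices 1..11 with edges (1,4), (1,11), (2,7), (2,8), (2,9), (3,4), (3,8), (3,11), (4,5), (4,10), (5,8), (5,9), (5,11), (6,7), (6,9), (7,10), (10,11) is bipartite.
Yes. Partition: {1, 2, 3, 5, 6, 10}, {4, 7, 8, 9, 11}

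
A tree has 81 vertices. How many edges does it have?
80 (A tree on V vertices has V - 1 edges, so 81 - 1 = 80)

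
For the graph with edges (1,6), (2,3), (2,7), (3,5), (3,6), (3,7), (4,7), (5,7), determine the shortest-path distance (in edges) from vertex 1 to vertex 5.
3 (path: 1 -> 6 -> 3 -> 5, 3 edges)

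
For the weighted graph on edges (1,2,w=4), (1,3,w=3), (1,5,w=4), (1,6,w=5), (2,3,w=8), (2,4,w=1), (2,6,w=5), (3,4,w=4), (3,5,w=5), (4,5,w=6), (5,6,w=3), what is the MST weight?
15 (MST edges: (1,2,w=4), (1,3,w=3), (1,5,w=4), (2,4,w=1), (5,6,w=3); sum of weights 4 + 3 + 4 + 1 + 3 = 15)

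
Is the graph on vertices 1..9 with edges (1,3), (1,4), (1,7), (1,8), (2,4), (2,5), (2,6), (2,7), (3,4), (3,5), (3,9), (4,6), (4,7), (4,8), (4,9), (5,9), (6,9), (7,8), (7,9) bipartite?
No (odd cycle of length 3: 4 -> 1 -> 3 -> 4)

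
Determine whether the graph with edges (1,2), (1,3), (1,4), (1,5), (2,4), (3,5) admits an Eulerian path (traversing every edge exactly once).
Yes — and in fact it has an Eulerian circuit (the graph is connected and all 5 vertices have even degree)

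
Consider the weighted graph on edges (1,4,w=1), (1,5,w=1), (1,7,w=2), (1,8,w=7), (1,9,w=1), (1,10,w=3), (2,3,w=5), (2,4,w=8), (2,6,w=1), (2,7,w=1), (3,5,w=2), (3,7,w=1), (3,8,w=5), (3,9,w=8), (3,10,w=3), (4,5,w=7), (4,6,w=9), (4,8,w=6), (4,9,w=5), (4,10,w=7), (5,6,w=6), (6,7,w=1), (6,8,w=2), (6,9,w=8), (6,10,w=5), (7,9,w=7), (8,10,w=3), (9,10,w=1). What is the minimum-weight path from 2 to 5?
4 (path: 2 -> 7 -> 1 -> 5; weights 1 + 2 + 1 = 4)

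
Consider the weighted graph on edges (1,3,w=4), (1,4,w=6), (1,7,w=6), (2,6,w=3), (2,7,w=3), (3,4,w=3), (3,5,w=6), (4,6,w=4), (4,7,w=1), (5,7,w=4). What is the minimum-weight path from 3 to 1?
4 (path: 3 -> 1; weights 4 = 4)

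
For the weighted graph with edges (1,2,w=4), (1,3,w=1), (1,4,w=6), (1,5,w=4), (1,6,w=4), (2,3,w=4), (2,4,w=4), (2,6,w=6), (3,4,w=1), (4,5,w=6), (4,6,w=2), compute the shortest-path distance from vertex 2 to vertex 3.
4 (path: 2 -> 3; weights 4 = 4)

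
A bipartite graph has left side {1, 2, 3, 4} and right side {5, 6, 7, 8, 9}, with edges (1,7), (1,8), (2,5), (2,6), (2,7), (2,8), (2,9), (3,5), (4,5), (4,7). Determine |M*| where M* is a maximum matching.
4 (matching: (1,8), (2,9), (3,5), (4,7); upper bound min(|L|,|R|) = min(4,5) = 4)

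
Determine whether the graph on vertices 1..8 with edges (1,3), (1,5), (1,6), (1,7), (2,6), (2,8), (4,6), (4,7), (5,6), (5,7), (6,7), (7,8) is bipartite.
No (odd cycle of length 3: 7 -> 1 -> 6 -> 7)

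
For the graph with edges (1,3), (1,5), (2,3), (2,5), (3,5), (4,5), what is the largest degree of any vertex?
4 (attained at vertex 5)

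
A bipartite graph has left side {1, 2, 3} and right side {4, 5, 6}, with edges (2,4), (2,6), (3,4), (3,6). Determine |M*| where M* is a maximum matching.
2 (matching: (2,6), (3,4); upper bound min(|L|,|R|) = min(3,3) = 3)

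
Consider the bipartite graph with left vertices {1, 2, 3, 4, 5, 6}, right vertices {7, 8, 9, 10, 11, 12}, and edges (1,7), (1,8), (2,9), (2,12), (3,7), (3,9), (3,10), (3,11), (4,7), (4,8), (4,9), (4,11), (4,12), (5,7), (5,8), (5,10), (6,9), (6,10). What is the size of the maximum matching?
6 (matching: (1,8), (2,12), (3,11), (4,9), (5,7), (6,10); upper bound min(|L|,|R|) = min(6,6) = 6)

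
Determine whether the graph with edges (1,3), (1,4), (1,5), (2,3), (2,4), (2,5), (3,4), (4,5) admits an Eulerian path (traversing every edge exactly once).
No (4 vertices have odd degree: {1, 2, 3, 5}; Eulerian path requires 0 or 2)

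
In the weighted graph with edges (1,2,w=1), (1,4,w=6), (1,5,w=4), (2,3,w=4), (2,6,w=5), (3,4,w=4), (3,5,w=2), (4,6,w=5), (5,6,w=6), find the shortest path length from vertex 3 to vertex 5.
2 (path: 3 -> 5; weights 2 = 2)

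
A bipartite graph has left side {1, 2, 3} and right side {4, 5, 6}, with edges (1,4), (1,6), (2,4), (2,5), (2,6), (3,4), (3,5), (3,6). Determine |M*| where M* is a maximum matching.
3 (matching: (1,6), (2,5), (3,4); upper bound min(|L|,|R|) = min(3,3) = 3)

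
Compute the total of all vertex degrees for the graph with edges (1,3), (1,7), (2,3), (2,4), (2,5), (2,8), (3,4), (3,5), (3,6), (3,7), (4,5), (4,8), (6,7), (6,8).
28 (handshake: sum of degrees = 2|E| = 2 x 14 = 28)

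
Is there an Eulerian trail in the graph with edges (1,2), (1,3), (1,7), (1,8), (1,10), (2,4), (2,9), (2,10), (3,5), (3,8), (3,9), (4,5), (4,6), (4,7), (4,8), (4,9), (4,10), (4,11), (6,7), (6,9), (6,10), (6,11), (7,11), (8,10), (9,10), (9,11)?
Yes (the graph is connected and exactly 2 vertices have odd degree: {1, 6}; any Eulerian path must start and end at those)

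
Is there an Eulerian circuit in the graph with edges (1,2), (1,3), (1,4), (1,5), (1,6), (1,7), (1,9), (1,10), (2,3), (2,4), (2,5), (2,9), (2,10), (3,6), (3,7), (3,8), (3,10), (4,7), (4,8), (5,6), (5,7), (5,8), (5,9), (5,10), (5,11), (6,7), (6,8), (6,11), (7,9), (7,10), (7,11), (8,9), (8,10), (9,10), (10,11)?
Yes (the graph is connected and all 11 vertices have even degree)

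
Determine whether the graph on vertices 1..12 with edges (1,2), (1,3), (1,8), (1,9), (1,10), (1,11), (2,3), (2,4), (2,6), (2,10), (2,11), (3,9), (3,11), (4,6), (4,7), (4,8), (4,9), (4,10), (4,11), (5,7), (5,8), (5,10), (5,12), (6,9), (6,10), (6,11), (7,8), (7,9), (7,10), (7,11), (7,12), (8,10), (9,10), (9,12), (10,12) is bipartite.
No (odd cycle of length 3: 11 -> 1 -> 3 -> 11)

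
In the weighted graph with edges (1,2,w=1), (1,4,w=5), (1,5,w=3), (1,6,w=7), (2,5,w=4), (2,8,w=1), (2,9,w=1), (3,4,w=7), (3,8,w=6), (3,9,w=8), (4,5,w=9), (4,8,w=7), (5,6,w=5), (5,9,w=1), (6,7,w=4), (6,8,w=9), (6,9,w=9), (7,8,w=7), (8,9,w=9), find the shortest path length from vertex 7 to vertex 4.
14 (path: 7 -> 8 -> 4; weights 7 + 7 = 14)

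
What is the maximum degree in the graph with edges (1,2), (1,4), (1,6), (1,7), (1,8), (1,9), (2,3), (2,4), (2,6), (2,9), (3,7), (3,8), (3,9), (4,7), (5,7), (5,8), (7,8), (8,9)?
6 (attained at vertex 1)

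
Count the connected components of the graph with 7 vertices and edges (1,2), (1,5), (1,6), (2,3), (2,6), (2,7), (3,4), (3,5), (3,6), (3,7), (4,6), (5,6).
1 (components: {1, 2, 3, 4, 5, 6, 7})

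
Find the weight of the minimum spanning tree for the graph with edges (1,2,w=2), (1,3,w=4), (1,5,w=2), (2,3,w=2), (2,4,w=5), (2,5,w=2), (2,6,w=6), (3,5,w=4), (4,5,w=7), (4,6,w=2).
13 (MST edges: (1,2,w=2), (1,5,w=2), (2,3,w=2), (2,4,w=5), (4,6,w=2); sum of weights 2 + 2 + 2 + 5 + 2 = 13)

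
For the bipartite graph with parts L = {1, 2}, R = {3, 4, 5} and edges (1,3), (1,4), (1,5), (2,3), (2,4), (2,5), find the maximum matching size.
2 (matching: (1,5), (2,4); upper bound min(|L|,|R|) = min(2,3) = 2)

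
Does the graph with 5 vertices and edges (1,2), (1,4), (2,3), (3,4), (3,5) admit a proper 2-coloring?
Yes. Partition: {1, 3}, {2, 4, 5}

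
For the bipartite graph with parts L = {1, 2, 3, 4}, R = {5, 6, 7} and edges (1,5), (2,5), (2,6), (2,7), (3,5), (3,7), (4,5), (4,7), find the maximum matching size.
3 (matching: (1,5), (2,6), (3,7); upper bound min(|L|,|R|) = min(4,3) = 3)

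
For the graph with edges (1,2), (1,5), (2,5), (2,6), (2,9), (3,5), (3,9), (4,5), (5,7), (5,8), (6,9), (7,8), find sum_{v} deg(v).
24 (handshake: sum of degrees = 2|E| = 2 x 12 = 24)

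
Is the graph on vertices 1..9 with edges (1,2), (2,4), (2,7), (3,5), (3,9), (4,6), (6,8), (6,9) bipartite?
Yes. Partition: {1, 4, 5, 7, 8, 9}, {2, 3, 6}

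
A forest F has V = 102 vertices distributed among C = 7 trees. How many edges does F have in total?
95 (Each of the 7 component trees on V_i vertices has V_i - 1 edges; summing gives V - C = 102 - 7 = 95)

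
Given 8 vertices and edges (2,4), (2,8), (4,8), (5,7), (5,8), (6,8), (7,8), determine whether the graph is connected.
No, it has 3 components: {1}, {2, 4, 5, 6, 7, 8}, {3}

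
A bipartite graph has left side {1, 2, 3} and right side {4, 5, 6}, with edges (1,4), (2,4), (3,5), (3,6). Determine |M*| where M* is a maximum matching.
2 (matching: (1,4), (3,6); upper bound min(|L|,|R|) = min(3,3) = 3)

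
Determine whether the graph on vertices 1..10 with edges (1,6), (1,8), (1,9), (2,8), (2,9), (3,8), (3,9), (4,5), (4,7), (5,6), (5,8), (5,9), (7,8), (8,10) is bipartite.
Yes. Partition: {1, 2, 3, 5, 7, 10}, {4, 6, 8, 9}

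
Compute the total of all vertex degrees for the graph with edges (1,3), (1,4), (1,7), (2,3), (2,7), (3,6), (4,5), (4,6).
16 (handshake: sum of degrees = 2|E| = 2 x 8 = 16)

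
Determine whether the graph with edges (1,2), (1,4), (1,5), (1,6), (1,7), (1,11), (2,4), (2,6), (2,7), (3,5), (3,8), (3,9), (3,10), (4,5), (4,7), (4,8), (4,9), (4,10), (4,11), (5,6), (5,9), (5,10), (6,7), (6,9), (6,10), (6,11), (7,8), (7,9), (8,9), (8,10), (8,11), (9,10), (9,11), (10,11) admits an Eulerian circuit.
No (2 vertices have odd degree: {6, 10}; Eulerian circuit requires 0)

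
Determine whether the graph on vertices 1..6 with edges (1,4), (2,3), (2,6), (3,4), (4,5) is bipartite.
Yes. Partition: {1, 3, 5, 6}, {2, 4}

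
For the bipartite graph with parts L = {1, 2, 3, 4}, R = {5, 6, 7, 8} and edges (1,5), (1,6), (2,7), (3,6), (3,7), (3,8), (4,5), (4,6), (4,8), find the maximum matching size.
4 (matching: (1,6), (2,7), (3,8), (4,5); upper bound min(|L|,|R|) = min(4,4) = 4)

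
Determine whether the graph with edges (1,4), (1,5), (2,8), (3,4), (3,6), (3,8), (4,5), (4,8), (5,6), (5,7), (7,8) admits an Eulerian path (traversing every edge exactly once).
Yes (the graph is connected and exactly 2 vertices have odd degree: {2, 3}; any Eulerian path must start and end at those)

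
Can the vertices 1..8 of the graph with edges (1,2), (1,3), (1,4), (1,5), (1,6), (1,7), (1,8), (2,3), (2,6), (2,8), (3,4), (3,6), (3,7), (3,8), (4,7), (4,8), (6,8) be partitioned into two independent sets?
No (odd cycle of length 3: 8 -> 1 -> 2 -> 8)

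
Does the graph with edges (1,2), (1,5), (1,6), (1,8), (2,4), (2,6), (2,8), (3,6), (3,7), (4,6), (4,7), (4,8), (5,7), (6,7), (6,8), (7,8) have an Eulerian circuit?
No (2 vertices have odd degree: {7, 8}; Eulerian circuit requires 0)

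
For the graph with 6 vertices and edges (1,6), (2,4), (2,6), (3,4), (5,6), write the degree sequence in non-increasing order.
[3, 2, 2, 1, 1, 1] (degrees: deg(1)=1, deg(2)=2, deg(3)=1, deg(4)=2, deg(5)=1, deg(6)=3)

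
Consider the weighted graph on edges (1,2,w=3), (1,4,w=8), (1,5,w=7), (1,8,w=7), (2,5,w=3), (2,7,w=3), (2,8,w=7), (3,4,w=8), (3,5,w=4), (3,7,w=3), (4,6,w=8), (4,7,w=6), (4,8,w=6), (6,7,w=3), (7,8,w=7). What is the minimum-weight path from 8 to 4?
6 (path: 8 -> 4; weights 6 = 6)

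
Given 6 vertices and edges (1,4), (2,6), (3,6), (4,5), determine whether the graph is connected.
No, it has 2 components: {1, 4, 5}, {2, 3, 6}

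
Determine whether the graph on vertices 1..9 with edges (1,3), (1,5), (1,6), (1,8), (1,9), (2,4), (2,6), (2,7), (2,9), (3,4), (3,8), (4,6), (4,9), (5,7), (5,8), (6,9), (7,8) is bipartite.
No (odd cycle of length 3: 8 -> 1 -> 5 -> 8)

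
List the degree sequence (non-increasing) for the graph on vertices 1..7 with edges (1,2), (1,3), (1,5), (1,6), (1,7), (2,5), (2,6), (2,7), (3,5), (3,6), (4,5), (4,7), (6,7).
[5, 4, 4, 4, 4, 3, 2] (degrees: deg(1)=5, deg(2)=4, deg(3)=3, deg(4)=2, deg(5)=4, deg(6)=4, deg(7)=4)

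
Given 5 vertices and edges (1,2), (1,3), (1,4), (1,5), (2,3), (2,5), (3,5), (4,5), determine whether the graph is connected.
Yes (BFS from 1 visits [1, 2, 3, 4, 5] — all 5 vertices reached)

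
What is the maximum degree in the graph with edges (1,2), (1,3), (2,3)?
2 (attained at vertices 1, 2, 3)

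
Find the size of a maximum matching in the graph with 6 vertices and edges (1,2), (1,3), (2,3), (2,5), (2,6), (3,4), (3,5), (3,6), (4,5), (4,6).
3 (matching: (1,3), (2,5), (4,6); upper bound floor(n/2) = floor(6/2) = 3)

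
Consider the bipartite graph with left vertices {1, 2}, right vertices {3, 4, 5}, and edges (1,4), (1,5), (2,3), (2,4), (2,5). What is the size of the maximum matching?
2 (matching: (1,5), (2,4); upper bound min(|L|,|R|) = min(2,3) = 2)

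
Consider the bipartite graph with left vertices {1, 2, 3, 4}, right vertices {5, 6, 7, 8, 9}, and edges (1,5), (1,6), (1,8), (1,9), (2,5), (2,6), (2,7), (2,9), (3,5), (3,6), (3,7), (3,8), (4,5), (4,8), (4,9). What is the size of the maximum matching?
4 (matching: (1,9), (2,7), (3,6), (4,8); upper bound min(|L|,|R|) = min(4,5) = 4)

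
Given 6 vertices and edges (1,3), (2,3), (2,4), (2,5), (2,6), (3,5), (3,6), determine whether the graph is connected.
Yes (BFS from 1 visits [1, 3, 2, 5, 6, 4] — all 6 vertices reached)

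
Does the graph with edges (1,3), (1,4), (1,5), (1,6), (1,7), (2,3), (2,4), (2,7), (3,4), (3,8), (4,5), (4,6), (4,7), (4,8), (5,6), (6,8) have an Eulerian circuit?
No (6 vertices have odd degree: {1, 2, 4, 5, 7, 8}; Eulerian circuit requires 0)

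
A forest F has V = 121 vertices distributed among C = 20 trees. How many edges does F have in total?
101 (Each of the 20 component trees on V_i vertices has V_i - 1 edges; summing gives V - C = 121 - 20 = 101)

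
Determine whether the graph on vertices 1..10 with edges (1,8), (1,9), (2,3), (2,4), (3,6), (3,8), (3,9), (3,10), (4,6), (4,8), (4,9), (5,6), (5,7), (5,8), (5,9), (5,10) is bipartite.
Yes. Partition: {1, 3, 4, 5}, {2, 6, 7, 8, 9, 10}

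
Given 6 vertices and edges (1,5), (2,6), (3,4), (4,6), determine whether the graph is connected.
No, it has 2 components: {1, 5}, {2, 3, 4, 6}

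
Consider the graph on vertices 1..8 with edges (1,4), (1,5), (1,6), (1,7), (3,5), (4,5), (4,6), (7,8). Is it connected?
No, it has 2 components: {1, 3, 4, 5, 6, 7, 8}, {2}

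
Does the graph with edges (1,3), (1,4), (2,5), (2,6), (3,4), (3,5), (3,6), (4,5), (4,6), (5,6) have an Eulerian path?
Yes — and in fact it has an Eulerian circuit (the graph is connected and all 6 vertices have even degree)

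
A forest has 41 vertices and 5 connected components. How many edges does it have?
36 (Each of the 5 component trees on V_i vertices has V_i - 1 edges; summing gives V - C = 41 - 5 = 36)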